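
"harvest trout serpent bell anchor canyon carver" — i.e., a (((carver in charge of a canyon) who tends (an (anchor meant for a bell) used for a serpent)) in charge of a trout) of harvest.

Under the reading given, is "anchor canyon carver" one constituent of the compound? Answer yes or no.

no

The top-level split is [harvest] [trout serpent bell anchor canyon carver]; the full structure is [harvest [trout [[serpent [bell anchor]] [canyon carver]]]].
"anchor canyon carver" straddles a constituent boundary, so it is not a single unit.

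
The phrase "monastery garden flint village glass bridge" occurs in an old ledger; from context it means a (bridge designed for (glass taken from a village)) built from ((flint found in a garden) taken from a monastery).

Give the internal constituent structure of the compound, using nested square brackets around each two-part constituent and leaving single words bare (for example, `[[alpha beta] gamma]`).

The outermost head in the paraphrase is "bridge" (specifically "village glass bridge"), modified by "monastery garden flint".
Inside "monastery garden flint": head "flint" (specifically "garden flint"), modifier "monastery".
Inside "garden flint": head "flint", modifier "garden".
Inside "village glass bridge": head "bridge", modifier "village glass".
Inside "village glass": head "glass", modifier "village".
So the structure is [[monastery [garden flint]] [[village glass] bridge]].

[[monastery [garden flint]] [[village glass] bridge]]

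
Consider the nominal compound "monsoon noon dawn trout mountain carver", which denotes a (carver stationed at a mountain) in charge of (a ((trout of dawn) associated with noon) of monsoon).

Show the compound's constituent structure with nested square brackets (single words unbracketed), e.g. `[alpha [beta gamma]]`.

[[monsoon [noon [dawn trout]]] [mountain carver]]

Whole compound: head "carver" (specifically "mountain carver"), modifier "monsoon noon dawn trout".
Within "monsoon noon dawn trout", the head is "trout" (specifically "noon dawn trout") and the modifier is "monsoon".
Within "noon dawn trout", the head is "trout" (specifically "dawn trout") and the modifier is "noon".
Within "dawn trout", the head is "trout" and the modifier is "dawn".
Within "mountain carver", the head is "carver" and the modifier is "mountain".
So the structure is [[monsoon [noon [dawn trout]]] [mountain carver]].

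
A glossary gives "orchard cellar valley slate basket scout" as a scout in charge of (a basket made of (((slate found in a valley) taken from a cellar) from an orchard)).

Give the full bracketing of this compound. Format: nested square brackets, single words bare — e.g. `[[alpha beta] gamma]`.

At the top level: head "scout"; modifier "orchard cellar valley slate basket".
Within "orchard cellar valley slate basket", the head is "basket" and the modifier is "orchard cellar valley slate".
Within "orchard cellar valley slate", the head is "slate" (specifically "cellar valley slate") and the modifier is "orchard".
Within "cellar valley slate", the head is "slate" (specifically "valley slate") and the modifier is "cellar".
Within "valley slate", the head is "slate" and the modifier is "valley".
Putting it together: [[[orchard [cellar [valley slate]]] basket] scout].

[[[orchard [cellar [valley slate]]] basket] scout]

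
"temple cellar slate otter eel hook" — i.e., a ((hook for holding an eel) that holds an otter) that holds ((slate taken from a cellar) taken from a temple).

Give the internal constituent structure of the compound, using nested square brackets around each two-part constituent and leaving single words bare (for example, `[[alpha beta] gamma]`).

At the top level: head "hook" (specifically "otter eel hook"); modifier "temple cellar slate".
"temple cellar slate" → head "slate" (specifically "cellar slate"), modifier "temple".
"cellar slate" → head "slate", modifier "cellar".
"otter eel hook" → head "hook" (specifically "eel hook"), modifier "otter".
"eel hook" → head "hook", modifier "eel".
Putting it together: [[temple [cellar slate]] [otter [eel hook]]].

[[temple [cellar slate]] [otter [eel hook]]]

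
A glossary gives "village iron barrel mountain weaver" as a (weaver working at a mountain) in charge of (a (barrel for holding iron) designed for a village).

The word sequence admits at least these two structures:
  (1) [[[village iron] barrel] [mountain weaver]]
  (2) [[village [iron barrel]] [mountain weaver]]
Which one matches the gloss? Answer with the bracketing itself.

The paraphrase's head is the "weaver" part ("mountain weaver"); its modifier is "village iron barrel".
That top-level split, carried through the inner groups, gives [[village [iron barrel]] [mountain weaver]].

[[village [iron barrel]] [mountain weaver]]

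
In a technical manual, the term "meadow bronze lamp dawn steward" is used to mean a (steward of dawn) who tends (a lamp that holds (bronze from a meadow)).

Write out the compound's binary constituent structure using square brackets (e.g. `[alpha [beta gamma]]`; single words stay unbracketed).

At the top level: head "steward" (specifically "dawn steward"); modifier "meadow bronze lamp".
Within "meadow bronze lamp", the head is "lamp" and the modifier is "meadow bronze".
Within "meadow bronze", the head is "bronze" and the modifier is "meadow".
Within "dawn steward", the head is "steward" and the modifier is "dawn".
So the structure is [[[meadow bronze] lamp] [dawn steward]].

[[[meadow bronze] lamp] [dawn steward]]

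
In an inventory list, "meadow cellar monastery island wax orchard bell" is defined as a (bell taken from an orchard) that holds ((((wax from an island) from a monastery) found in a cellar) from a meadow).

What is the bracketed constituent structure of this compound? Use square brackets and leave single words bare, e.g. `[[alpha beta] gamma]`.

[[meadow [cellar [monastery [island wax]]]] [orchard bell]]

Whole compound: head "bell" (specifically "orchard bell"), modifier "meadow cellar monastery island wax".
Inside "meadow cellar monastery island wax": head "wax" (specifically "cellar monastery island wax"), modifier "meadow".
Inside "cellar monastery island wax": head "wax" (specifically "monastery island wax"), modifier "cellar".
Inside "monastery island wax": head "wax" (specifically "island wax"), modifier "monastery".
Inside "island wax": head "wax", modifier "island".
Inside "orchard bell": head "bell", modifier "orchard".
Assembled: [[meadow [cellar [monastery [island wax]]]] [orchard bell]].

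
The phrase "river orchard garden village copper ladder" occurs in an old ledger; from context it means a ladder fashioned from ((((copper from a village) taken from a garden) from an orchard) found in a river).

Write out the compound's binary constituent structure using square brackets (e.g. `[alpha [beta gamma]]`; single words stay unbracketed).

[[river [orchard [garden [village copper]]]] ladder]

At the top level: head "ladder"; modifier "river orchard garden village copper".
Inside "river orchard garden village copper": head "copper" (specifically "orchard garden village copper"), modifier "river".
Inside "orchard garden village copper": head "copper" (specifically "garden village copper"), modifier "orchard".
Inside "garden village copper": head "copper" (specifically "village copper"), modifier "garden".
Inside "village copper": head "copper", modifier "village".
Assembled: [[river [orchard [garden [village copper]]]] ladder].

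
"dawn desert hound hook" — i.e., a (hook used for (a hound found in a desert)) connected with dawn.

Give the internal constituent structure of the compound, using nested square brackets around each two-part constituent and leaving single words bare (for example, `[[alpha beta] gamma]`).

At the top level: head "hook" (specifically "desert hound hook"); modifier "dawn".
Within "desert hound hook", the head is "hook" and the modifier is "desert hound".
Within "desert hound", the head is "hound" and the modifier is "desert".
Assembled: [dawn [[desert hound] hook]].

[dawn [[desert hound] hook]]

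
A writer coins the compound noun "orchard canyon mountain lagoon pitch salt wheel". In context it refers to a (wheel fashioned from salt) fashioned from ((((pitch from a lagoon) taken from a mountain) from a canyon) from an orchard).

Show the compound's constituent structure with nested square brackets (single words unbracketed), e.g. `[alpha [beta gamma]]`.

The outermost head in the paraphrase is "wheel" (specifically "salt wheel"), modified by "orchard canyon mountain lagoon pitch".
"orchard canyon mountain lagoon pitch" → head "pitch" (specifically "canyon mountain lagoon pitch"), modifier "orchard".
"canyon mountain lagoon pitch" → head "pitch" (specifically "mountain lagoon pitch"), modifier "canyon".
"mountain lagoon pitch" → head "pitch" (specifically "lagoon pitch"), modifier "mountain".
"lagoon pitch" → head "pitch", modifier "lagoon".
"salt wheel" → head "wheel", modifier "salt".
So the structure is [[orchard [canyon [mountain [lagoon pitch]]]] [salt wheel]].

[[orchard [canyon [mountain [lagoon pitch]]]] [salt wheel]]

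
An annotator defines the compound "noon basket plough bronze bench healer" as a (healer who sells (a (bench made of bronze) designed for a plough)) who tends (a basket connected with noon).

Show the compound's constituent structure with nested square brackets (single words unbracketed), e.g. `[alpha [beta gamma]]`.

The outermost head in the paraphrase is "healer" (specifically "plough bronze bench healer"), modified by "noon basket".
"noon basket" → head "basket", modifier "noon".
"plough bronze bench healer" → head "healer", modifier "plough bronze bench".
"plough bronze bench" → head "bench" (specifically "bronze bench"), modifier "plough".
"bronze bench" → head "bench", modifier "bronze".
Putting it together: [[noon basket] [[plough [bronze bench]] healer]].

[[noon basket] [[plough [bronze bench]] healer]]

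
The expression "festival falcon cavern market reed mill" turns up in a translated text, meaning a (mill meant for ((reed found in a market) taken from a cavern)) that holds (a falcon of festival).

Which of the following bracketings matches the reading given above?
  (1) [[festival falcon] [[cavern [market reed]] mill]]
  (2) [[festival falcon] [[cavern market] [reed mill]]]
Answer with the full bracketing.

The paraphrase's head is the "mill" part ("cavern market reed mill"); its modifier is "festival falcon".
That top-level split, carried through the inner groups, gives [[festival falcon] [[cavern [market reed]] mill]].

[[festival falcon] [[cavern [market reed]] mill]]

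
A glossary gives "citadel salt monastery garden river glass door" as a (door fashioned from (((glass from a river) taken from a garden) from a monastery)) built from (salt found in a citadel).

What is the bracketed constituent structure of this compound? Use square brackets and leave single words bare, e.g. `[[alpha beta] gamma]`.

[[citadel salt] [[monastery [garden [river glass]]] door]]

Overall it is a kind of door (specifically "monastery garden river glass door"); the modifier is "citadel salt".
Inside "citadel salt": head "salt", modifier "citadel".
Inside "monastery garden river glass door": head "door", modifier "monastery garden river glass".
Inside "monastery garden river glass": head "glass" (specifically "garden river glass"), modifier "monastery".
Inside "garden river glass": head "glass" (specifically "river glass"), modifier "garden".
Inside "river glass": head "glass", modifier "river".
So the structure is [[citadel salt] [[monastery [garden [river glass]]] door]].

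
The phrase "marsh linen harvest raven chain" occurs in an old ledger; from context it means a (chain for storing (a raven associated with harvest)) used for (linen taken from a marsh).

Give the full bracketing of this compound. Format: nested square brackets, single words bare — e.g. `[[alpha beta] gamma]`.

[[marsh linen] [[harvest raven] chain]]

At the top level: head "chain" (specifically "harvest raven chain"); modifier "marsh linen".
Within "marsh linen", the head is "linen" and the modifier is "marsh".
Within "harvest raven chain", the head is "chain" and the modifier is "harvest raven".
Within "harvest raven", the head is "raven" and the modifier is "harvest".
Putting it together: [[marsh linen] [[harvest raven] chain]].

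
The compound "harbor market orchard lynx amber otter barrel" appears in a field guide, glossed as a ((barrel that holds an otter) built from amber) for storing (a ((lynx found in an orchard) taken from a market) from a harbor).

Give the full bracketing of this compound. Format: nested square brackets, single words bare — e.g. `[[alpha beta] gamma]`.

The outermost head in the paraphrase is "barrel" (specifically "amber otter barrel"), modified by "harbor market orchard lynx".
Inside "harbor market orchard lynx": head "lynx" (specifically "market orchard lynx"), modifier "harbor".
Inside "market orchard lynx": head "lynx" (specifically "orchard lynx"), modifier "market".
Inside "orchard lynx": head "lynx", modifier "orchard".
Inside "amber otter barrel": head "barrel" (specifically "otter barrel"), modifier "amber".
Inside "otter barrel": head "barrel", modifier "otter".
So the structure is [[harbor [market [orchard lynx]]] [amber [otter barrel]]].

[[harbor [market [orchard lynx]]] [amber [otter barrel]]]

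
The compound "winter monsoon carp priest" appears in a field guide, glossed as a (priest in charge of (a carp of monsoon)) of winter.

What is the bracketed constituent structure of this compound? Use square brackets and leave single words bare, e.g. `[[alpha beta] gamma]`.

Overall it is a kind of priest (specifically "monsoon carp priest"); the modifier is "winter".
Within "monsoon carp priest", the head is "priest" and the modifier is "monsoon carp".
Within "monsoon carp", the head is "carp" and the modifier is "monsoon".
So the structure is [winter [[monsoon carp] priest]].

[winter [[monsoon carp] priest]]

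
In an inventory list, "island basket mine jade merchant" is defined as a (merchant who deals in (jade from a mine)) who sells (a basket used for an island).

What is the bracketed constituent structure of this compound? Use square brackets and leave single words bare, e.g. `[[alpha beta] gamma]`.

[[island basket] [[mine jade] merchant]]

Whole compound: head "merchant" (specifically "mine jade merchant"), modifier "island basket".
Within "island basket", the head is "basket" and the modifier is "island".
Within "mine jade merchant", the head is "merchant" and the modifier is "mine jade".
Within "mine jade", the head is "jade" and the modifier is "mine".
Assembled: [[island basket] [[mine jade] merchant]].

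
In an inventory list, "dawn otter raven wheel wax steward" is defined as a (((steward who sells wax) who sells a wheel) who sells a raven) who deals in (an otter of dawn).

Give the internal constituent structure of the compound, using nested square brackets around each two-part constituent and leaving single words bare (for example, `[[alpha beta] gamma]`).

[[dawn otter] [raven [wheel [wax steward]]]]

The outermost head in the paraphrase is "steward" (specifically "raven wheel wax steward"), modified by "dawn otter".
"dawn otter" → head "otter", modifier "dawn".
"raven wheel wax steward" → head "steward" (specifically "wheel wax steward"), modifier "raven".
"wheel wax steward" → head "steward" (specifically "wax steward"), modifier "wheel".
"wax steward" → head "steward", modifier "wax".
So the structure is [[dawn otter] [raven [wheel [wax steward]]]].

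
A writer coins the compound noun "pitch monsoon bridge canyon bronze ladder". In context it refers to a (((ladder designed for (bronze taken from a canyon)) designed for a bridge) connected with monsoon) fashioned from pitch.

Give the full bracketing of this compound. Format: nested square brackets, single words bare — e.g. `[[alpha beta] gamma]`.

[pitch [monsoon [bridge [[canyon bronze] ladder]]]]

Whole compound: head "ladder" (specifically "monsoon bridge canyon bronze ladder"), modifier "pitch".
"monsoon bridge canyon bronze ladder" → head "ladder" (specifically "bridge canyon bronze ladder"), modifier "monsoon".
"bridge canyon bronze ladder" → head "ladder" (specifically "canyon bronze ladder"), modifier "bridge".
"canyon bronze ladder" → head "ladder", modifier "canyon bronze".
"canyon bronze" → head "bronze", modifier "canyon".
So the structure is [pitch [monsoon [bridge [[canyon bronze] ladder]]]].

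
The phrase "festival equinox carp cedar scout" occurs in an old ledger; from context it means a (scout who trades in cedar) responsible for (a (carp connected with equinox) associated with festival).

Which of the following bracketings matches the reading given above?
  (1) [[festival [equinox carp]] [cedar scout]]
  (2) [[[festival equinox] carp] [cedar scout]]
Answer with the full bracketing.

[[festival [equinox carp]] [cedar scout]]

The paraphrase's head is the "scout" part ("cedar scout"); its modifier is "festival equinox carp".
That top-level split, carried through the inner groups, gives [[festival [equinox carp]] [cedar scout]].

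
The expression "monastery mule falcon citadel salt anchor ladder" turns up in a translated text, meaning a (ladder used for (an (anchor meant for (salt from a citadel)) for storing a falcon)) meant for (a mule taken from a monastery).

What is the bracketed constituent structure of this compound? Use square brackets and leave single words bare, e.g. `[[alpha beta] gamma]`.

[[monastery mule] [[falcon [[citadel salt] anchor]] ladder]]

At the top level: head "ladder" (specifically "falcon citadel salt anchor ladder"); modifier "monastery mule".
Inside "monastery mule": head "mule", modifier "monastery".
Inside "falcon citadel salt anchor ladder": head "ladder", modifier "falcon citadel salt anchor".
Inside "falcon citadel salt anchor": head "anchor" (specifically "citadel salt anchor"), modifier "falcon".
Inside "citadel salt anchor": head "anchor", modifier "citadel salt".
Inside "citadel salt": head "salt", modifier "citadel".
So the structure is [[monastery mule] [[falcon [[citadel salt] anchor]] ladder]].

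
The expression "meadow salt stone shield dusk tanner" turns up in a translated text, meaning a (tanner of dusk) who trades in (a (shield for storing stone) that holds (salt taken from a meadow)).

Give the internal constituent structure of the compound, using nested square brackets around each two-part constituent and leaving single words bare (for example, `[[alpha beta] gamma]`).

At the top level: head "tanner" (specifically "dusk tanner"); modifier "meadow salt stone shield".
"meadow salt stone shield" → head "shield" (specifically "stone shield"), modifier "meadow salt".
"meadow salt" → head "salt", modifier "meadow".
"stone shield" → head "shield", modifier "stone".
"dusk tanner" → head "tanner", modifier "dusk".
Assembled: [[[meadow salt] [stone shield]] [dusk tanner]].

[[[meadow salt] [stone shield]] [dusk tanner]]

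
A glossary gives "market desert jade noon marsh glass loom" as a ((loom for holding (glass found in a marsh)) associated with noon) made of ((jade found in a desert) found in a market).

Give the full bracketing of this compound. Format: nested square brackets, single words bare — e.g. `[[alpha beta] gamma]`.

Whole compound: head "loom" (specifically "noon marsh glass loom"), modifier "market desert jade".
Inside "market desert jade": head "jade" (specifically "desert jade"), modifier "market".
Inside "desert jade": head "jade", modifier "desert".
Inside "noon marsh glass loom": head "loom" (specifically "marsh glass loom"), modifier "noon".
Inside "marsh glass loom": head "loom", modifier "marsh glass".
Inside "marsh glass": head "glass", modifier "marsh".
Putting it together: [[market [desert jade]] [noon [[marsh glass] loom]]].

[[market [desert jade]] [noon [[marsh glass] loom]]]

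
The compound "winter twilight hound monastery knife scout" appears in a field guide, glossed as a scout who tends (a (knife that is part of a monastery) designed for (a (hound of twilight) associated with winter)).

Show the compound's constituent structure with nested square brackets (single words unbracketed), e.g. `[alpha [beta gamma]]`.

[[[winter [twilight hound]] [monastery knife]] scout]

At the top level: head "scout"; modifier "winter twilight hound monastery knife".
Within "winter twilight hound monastery knife", the head is "knife" (specifically "monastery knife") and the modifier is "winter twilight hound".
Within "winter twilight hound", the head is "hound" (specifically "twilight hound") and the modifier is "winter".
Within "twilight hound", the head is "hound" and the modifier is "twilight".
Within "monastery knife", the head is "knife" and the modifier is "monastery".
So the structure is [[[winter [twilight hound]] [monastery knife]] scout].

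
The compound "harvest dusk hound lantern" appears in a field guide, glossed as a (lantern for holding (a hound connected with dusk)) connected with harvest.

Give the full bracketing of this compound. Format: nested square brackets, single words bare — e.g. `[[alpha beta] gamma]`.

[harvest [[dusk hound] lantern]]

Overall it is a kind of lantern (specifically "dusk hound lantern"); the modifier is "harvest".
Within "dusk hound lantern", the head is "lantern" and the modifier is "dusk hound".
Within "dusk hound", the head is "hound" and the modifier is "dusk".
Putting it together: [harvest [[dusk hound] lantern]].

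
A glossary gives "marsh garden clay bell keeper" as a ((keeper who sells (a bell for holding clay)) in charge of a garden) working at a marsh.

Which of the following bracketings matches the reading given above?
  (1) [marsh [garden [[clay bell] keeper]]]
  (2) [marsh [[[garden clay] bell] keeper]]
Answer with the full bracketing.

The paraphrase's head is the "keeper" part ("garden clay bell keeper"); its modifier is "marsh".
That top-level split, carried through the inner groups, gives [marsh [garden [[clay bell] keeper]]].

[marsh [garden [[clay bell] keeper]]]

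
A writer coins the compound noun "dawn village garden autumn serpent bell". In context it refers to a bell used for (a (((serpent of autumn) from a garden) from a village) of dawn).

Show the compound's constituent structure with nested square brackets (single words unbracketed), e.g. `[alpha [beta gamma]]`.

[[dawn [village [garden [autumn serpent]]]] bell]

Whole compound: head "bell", modifier "dawn village garden autumn serpent".
"dawn village garden autumn serpent" → head "serpent" (specifically "village garden autumn serpent"), modifier "dawn".
"village garden autumn serpent" → head "serpent" (specifically "garden autumn serpent"), modifier "village".
"garden autumn serpent" → head "serpent" (specifically "autumn serpent"), modifier "garden".
"autumn serpent" → head "serpent", modifier "autumn".
Assembled: [[dawn [village [garden [autumn serpent]]]] bell].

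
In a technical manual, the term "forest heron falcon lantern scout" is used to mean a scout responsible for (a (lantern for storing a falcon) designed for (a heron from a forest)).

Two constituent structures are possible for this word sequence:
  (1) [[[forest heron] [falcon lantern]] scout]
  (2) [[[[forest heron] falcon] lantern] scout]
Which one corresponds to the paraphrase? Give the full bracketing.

The paraphrase's head is the "scout" part ("scout"); its modifier is "forest heron falcon lantern".
That top-level split, carried through the inner groups, gives [[[forest heron] [falcon lantern]] scout].

[[[forest heron] [falcon lantern]] scout]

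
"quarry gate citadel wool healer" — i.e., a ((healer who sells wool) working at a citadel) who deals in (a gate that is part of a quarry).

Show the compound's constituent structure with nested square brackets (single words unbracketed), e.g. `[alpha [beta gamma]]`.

[[quarry gate] [citadel [wool healer]]]

At the top level: head "healer" (specifically "citadel wool healer"); modifier "quarry gate".
Within "quarry gate", the head is "gate" and the modifier is "quarry".
Within "citadel wool healer", the head is "healer" (specifically "wool healer") and the modifier is "citadel".
Within "wool healer", the head is "healer" and the modifier is "wool".
So the structure is [[quarry gate] [citadel [wool healer]]].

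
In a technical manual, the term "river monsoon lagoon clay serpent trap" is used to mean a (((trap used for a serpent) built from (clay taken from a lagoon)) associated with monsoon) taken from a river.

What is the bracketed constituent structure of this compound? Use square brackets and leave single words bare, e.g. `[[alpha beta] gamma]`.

[river [monsoon [[lagoon clay] [serpent trap]]]]

The outermost head in the paraphrase is "trap" (specifically "monsoon lagoon clay serpent trap"), modified by "river".
Within "monsoon lagoon clay serpent trap", the head is "trap" (specifically "lagoon clay serpent trap") and the modifier is "monsoon".
Within "lagoon clay serpent trap", the head is "trap" (specifically "serpent trap") and the modifier is "lagoon clay".
Within "lagoon clay", the head is "clay" and the modifier is "lagoon".
Within "serpent trap", the head is "trap" and the modifier is "serpent".
Assembled: [river [monsoon [[lagoon clay] [serpent trap]]]].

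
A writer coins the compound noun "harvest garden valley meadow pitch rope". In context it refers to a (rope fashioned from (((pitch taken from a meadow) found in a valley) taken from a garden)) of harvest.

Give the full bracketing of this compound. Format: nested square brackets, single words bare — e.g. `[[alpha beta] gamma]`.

Overall it is a kind of rope (specifically "garden valley meadow pitch rope"); the modifier is "harvest".
"garden valley meadow pitch rope" → head "rope", modifier "garden valley meadow pitch".
"garden valley meadow pitch" → head "pitch" (specifically "valley meadow pitch"), modifier "garden".
"valley meadow pitch" → head "pitch" (specifically "meadow pitch"), modifier "valley".
"meadow pitch" → head "pitch", modifier "meadow".
So the structure is [harvest [[garden [valley [meadow pitch]]] rope]].

[harvest [[garden [valley [meadow pitch]]] rope]]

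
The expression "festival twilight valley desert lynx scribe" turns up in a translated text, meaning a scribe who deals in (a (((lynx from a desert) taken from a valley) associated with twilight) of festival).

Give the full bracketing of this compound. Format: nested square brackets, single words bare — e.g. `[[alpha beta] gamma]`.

[[festival [twilight [valley [desert lynx]]]] scribe]

Overall it is a kind of scribe; the modifier is "festival twilight valley desert lynx".
Within "festival twilight valley desert lynx", the head is "lynx" (specifically "twilight valley desert lynx") and the modifier is "festival".
Within "twilight valley desert lynx", the head is "lynx" (specifically "valley desert lynx") and the modifier is "twilight".
Within "valley desert lynx", the head is "lynx" (specifically "desert lynx") and the modifier is "valley".
Within "desert lynx", the head is "lynx" and the modifier is "desert".
Assembled: [[festival [twilight [valley [desert lynx]]]] scribe].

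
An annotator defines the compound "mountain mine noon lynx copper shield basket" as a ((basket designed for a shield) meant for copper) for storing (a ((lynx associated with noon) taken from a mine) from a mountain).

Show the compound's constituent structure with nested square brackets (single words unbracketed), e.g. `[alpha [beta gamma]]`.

[[mountain [mine [noon lynx]]] [copper [shield basket]]]

Overall it is a kind of basket (specifically "copper shield basket"); the modifier is "mountain mine noon lynx".
"mountain mine noon lynx" → head "lynx" (specifically "mine noon lynx"), modifier "mountain".
"mine noon lynx" → head "lynx" (specifically "noon lynx"), modifier "mine".
"noon lynx" → head "lynx", modifier "noon".
"copper shield basket" → head "basket" (specifically "shield basket"), modifier "copper".
"shield basket" → head "basket", modifier "shield".
Assembled: [[mountain [mine [noon lynx]]] [copper [shield basket]]].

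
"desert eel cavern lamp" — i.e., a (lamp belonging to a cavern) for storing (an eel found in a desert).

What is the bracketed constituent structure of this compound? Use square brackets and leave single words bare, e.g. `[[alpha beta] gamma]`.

[[desert eel] [cavern lamp]]

Overall it is a kind of lamp (specifically "cavern lamp"); the modifier is "desert eel".
Inside "desert eel": head "eel", modifier "desert".
Inside "cavern lamp": head "lamp", modifier "cavern".
So the structure is [[desert eel] [cavern lamp]].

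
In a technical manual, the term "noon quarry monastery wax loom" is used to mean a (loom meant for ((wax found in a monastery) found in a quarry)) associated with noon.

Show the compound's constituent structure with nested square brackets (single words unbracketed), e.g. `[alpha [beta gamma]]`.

The outermost head in the paraphrase is "loom" (specifically "quarry monastery wax loom"), modified by "noon".
Within "quarry monastery wax loom", the head is "loom" and the modifier is "quarry monastery wax".
Within "quarry monastery wax", the head is "wax" (specifically "monastery wax") and the modifier is "quarry".
Within "monastery wax", the head is "wax" and the modifier is "monastery".
So the structure is [noon [[quarry [monastery wax]] loom]].

[noon [[quarry [monastery wax]] loom]]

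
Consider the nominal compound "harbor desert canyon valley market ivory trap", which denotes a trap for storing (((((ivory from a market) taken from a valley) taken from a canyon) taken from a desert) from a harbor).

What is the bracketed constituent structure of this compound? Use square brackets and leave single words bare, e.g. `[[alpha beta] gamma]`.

[[harbor [desert [canyon [valley [market ivory]]]]] trap]

Whole compound: head "trap", modifier "harbor desert canyon valley market ivory".
Inside "harbor desert canyon valley market ivory": head "ivory" (specifically "desert canyon valley market ivory"), modifier "harbor".
Inside "desert canyon valley market ivory": head "ivory" (specifically "canyon valley market ivory"), modifier "desert".
Inside "canyon valley market ivory": head "ivory" (specifically "valley market ivory"), modifier "canyon".
Inside "valley market ivory": head "ivory" (specifically "market ivory"), modifier "valley".
Inside "market ivory": head "ivory", modifier "market".
Putting it together: [[harbor [desert [canyon [valley [market ivory]]]]] trap].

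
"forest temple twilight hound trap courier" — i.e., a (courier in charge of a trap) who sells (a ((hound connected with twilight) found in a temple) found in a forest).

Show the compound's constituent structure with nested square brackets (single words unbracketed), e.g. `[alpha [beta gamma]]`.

At the top level: head "courier" (specifically "trap courier"); modifier "forest temple twilight hound".
Inside "forest temple twilight hound": head "hound" (specifically "temple twilight hound"), modifier "forest".
Inside "temple twilight hound": head "hound" (specifically "twilight hound"), modifier "temple".
Inside "twilight hound": head "hound", modifier "twilight".
Inside "trap courier": head "courier", modifier "trap".
Assembled: [[forest [temple [twilight hound]]] [trap courier]].

[[forest [temple [twilight hound]]] [trap courier]]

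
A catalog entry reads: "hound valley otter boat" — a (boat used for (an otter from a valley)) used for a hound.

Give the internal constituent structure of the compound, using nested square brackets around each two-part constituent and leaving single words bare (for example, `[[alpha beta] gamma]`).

At the top level: head "boat" (specifically "valley otter boat"); modifier "hound".
"valley otter boat" → head "boat", modifier "valley otter".
"valley otter" → head "otter", modifier "valley".
Assembled: [hound [[valley otter] boat]].

[hound [[valley otter] boat]]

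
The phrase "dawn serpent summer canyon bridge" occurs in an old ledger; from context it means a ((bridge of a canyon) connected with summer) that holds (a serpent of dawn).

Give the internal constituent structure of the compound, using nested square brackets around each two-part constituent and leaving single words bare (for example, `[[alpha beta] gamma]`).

The outermost head in the paraphrase is "bridge" (specifically "summer canyon bridge"), modified by "dawn serpent".
Within "dawn serpent", the head is "serpent" and the modifier is "dawn".
Within "summer canyon bridge", the head is "bridge" (specifically "canyon bridge") and the modifier is "summer".
Within "canyon bridge", the head is "bridge" and the modifier is "canyon".
So the structure is [[dawn serpent] [summer [canyon bridge]]].

[[dawn serpent] [summer [canyon bridge]]]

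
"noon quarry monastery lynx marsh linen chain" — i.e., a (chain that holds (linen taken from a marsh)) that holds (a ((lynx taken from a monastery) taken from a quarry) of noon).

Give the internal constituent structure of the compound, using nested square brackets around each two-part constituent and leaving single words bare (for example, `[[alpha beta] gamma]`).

[[noon [quarry [monastery lynx]]] [[marsh linen] chain]]

Overall it is a kind of chain (specifically "marsh linen chain"); the modifier is "noon quarry monastery lynx".
Inside "noon quarry monastery lynx": head "lynx" (specifically "quarry monastery lynx"), modifier "noon".
Inside "quarry monastery lynx": head "lynx" (specifically "monastery lynx"), modifier "quarry".
Inside "monastery lynx": head "lynx", modifier "monastery".
Inside "marsh linen chain": head "chain", modifier "marsh linen".
Inside "marsh linen": head "linen", modifier "marsh".
Assembled: [[noon [quarry [monastery lynx]]] [[marsh linen] chain]].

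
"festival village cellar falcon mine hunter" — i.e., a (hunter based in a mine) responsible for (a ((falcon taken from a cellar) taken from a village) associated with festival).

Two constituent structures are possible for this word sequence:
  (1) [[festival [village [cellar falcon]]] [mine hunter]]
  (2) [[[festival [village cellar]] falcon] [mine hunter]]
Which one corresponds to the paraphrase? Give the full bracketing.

The paraphrase's head is the "hunter" part ("mine hunter"); its modifier is "festival village cellar falcon".
That top-level split, carried through the inner groups, gives [[festival [village [cellar falcon]]] [mine hunter]].

[[festival [village [cellar falcon]]] [mine hunter]]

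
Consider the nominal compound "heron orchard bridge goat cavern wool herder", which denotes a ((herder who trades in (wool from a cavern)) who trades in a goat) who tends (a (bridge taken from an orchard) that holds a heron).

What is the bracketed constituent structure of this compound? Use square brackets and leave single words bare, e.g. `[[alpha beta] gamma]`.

Overall it is a kind of herder (specifically "goat cavern wool herder"); the modifier is "heron orchard bridge".
Inside "heron orchard bridge": head "bridge" (specifically "orchard bridge"), modifier "heron".
Inside "orchard bridge": head "bridge", modifier "orchard".
Inside "goat cavern wool herder": head "herder" (specifically "cavern wool herder"), modifier "goat".
Inside "cavern wool herder": head "herder", modifier "cavern wool".
Inside "cavern wool": head "wool", modifier "cavern".
Putting it together: [[heron [orchard bridge]] [goat [[cavern wool] herder]]].

[[heron [orchard bridge]] [goat [[cavern wool] herder]]]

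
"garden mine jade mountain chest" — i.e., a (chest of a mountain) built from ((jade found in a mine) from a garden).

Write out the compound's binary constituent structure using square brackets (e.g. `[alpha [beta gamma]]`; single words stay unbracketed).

[[garden [mine jade]] [mountain chest]]

At the top level: head "chest" (specifically "mountain chest"); modifier "garden mine jade".
"garden mine jade" → head "jade" (specifically "mine jade"), modifier "garden".
"mine jade" → head "jade", modifier "mine".
"mountain chest" → head "chest", modifier "mountain".
Putting it together: [[garden [mine jade]] [mountain chest]].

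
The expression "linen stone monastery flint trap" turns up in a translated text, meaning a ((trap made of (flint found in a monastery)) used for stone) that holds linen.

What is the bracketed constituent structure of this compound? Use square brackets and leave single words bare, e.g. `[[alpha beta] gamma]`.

Overall it is a kind of trap (specifically "stone monastery flint trap"); the modifier is "linen".
Inside "stone monastery flint trap": head "trap" (specifically "monastery flint trap"), modifier "stone".
Inside "monastery flint trap": head "trap", modifier "monastery flint".
Inside "monastery flint": head "flint", modifier "monastery".
So the structure is [linen [stone [[monastery flint] trap]]].

[linen [stone [[monastery flint] trap]]]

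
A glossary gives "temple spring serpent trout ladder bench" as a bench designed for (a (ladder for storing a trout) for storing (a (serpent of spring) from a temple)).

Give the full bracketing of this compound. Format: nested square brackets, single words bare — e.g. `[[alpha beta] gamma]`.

Overall it is a kind of bench; the modifier is "temple spring serpent trout ladder".
"temple spring serpent trout ladder" → head "ladder" (specifically "trout ladder"), modifier "temple spring serpent".
"temple spring serpent" → head "serpent" (specifically "spring serpent"), modifier "temple".
"spring serpent" → head "serpent", modifier "spring".
"trout ladder" → head "ladder", modifier "trout".
Assembled: [[[temple [spring serpent]] [trout ladder]] bench].

[[[temple [spring serpent]] [trout ladder]] bench]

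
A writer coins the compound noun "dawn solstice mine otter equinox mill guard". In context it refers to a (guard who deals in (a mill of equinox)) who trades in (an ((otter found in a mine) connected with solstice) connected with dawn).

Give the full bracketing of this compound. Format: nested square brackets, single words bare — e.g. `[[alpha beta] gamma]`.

[[dawn [solstice [mine otter]]] [[equinox mill] guard]]

Overall it is a kind of guard (specifically "equinox mill guard"); the modifier is "dawn solstice mine otter".
Inside "dawn solstice mine otter": head "otter" (specifically "solstice mine otter"), modifier "dawn".
Inside "solstice mine otter": head "otter" (specifically "mine otter"), modifier "solstice".
Inside "mine otter": head "otter", modifier "mine".
Inside "equinox mill guard": head "guard", modifier "equinox mill".
Inside "equinox mill": head "mill", modifier "equinox".
Assembled: [[dawn [solstice [mine otter]]] [[equinox mill] guard]].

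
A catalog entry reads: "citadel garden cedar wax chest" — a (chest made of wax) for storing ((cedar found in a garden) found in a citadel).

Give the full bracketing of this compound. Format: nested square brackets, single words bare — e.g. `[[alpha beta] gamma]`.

The outermost head in the paraphrase is "chest" (specifically "wax chest"), modified by "citadel garden cedar".
Within "citadel garden cedar", the head is "cedar" (specifically "garden cedar") and the modifier is "citadel".
Within "garden cedar", the head is "cedar" and the modifier is "garden".
Within "wax chest", the head is "chest" and the modifier is "wax".
Assembled: [[citadel [garden cedar]] [wax chest]].

[[citadel [garden cedar]] [wax chest]]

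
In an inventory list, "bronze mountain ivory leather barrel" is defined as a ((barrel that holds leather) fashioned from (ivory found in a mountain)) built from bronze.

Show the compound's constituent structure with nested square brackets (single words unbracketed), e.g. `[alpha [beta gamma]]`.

[bronze [[mountain ivory] [leather barrel]]]

Whole compound: head "barrel" (specifically "mountain ivory leather barrel"), modifier "bronze".
"mountain ivory leather barrel" → head "barrel" (specifically "leather barrel"), modifier "mountain ivory".
"mountain ivory" → head "ivory", modifier "mountain".
"leather barrel" → head "barrel", modifier "leather".
Assembled: [bronze [[mountain ivory] [leather barrel]]].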